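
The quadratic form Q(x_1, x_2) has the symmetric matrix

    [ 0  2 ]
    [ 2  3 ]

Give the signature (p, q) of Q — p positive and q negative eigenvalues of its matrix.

By Sylvester's law of inertia any congruent diagonalization of A has 1 positive, 1 negative and 0 zero entries.

(1, 1)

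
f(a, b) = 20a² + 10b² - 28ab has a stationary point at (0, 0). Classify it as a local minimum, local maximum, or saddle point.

The Hessian at the origin is H = [[40, -28], [-28, 20]].
det H = 40·20 − (-28)² = 16 > 0 and H[1,1] = 40 > 0, so H is positive definite.
Therefore the origin is a local minimum.

local minimum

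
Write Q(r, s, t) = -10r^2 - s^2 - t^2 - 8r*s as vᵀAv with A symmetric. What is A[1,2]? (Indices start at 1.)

The coefficient of r·s in Q is -8. For a symmetric A this equals A[1,2] + A[2,1] = 2·A[1,2].
So A[1,2] = -8/2 = -4.

-4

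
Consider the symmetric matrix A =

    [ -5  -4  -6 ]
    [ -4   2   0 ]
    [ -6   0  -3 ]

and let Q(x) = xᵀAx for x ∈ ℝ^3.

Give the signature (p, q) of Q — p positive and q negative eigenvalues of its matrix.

(1, 2)

An LDLᵀ factorisation of A has diagonal entries -5, 26/5, -3/13.
Counting signs: 1 positive, 2 negative.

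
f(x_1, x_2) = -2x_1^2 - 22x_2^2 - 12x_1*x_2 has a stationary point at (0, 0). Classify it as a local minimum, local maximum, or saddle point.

local maximum

The Hessian at the origin is H = [[-4, -12], [-12, -44]].
det H = -4·-44 − (-12)² = 32 > 0 and H[1,1] = -4 < 0, so H is negative definite.
Therefore the origin is a local maximum.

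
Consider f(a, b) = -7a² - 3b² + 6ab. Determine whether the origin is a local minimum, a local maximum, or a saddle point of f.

local maximum

The Hessian at the origin is H = [[-14, 6], [6, -6]].
det H = -14·-6 − (6)² = 48 > 0 and H[1,1] = -14 < 0, so H is negative definite.
Therefore the origin is a local maximum.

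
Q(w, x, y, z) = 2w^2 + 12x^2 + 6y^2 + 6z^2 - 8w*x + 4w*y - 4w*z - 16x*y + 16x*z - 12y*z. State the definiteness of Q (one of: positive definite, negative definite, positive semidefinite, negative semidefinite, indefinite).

positive semidefinite

Write A = [[2, -4, 2, -2], [-4, 12, -8, 8], [2, -8, 6, -6], [-2, 8, -6, 6]].
Row-reducing A symmetrically gives the diagonal entries 2, 4, 0, 0.
That gives 2 positive, 2 zero pivots.
Hence Q is positive semidefinite.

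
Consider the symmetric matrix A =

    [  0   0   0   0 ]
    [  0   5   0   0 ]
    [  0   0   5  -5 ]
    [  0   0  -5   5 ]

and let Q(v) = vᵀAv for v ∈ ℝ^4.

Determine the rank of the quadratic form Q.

Row-reducing A symmetrically gives the diagonal entries 0, 5, 5, 0.
That gives 2 positive, 2 zero pivots.
The rank is the number of nonzero pivots: 2.

2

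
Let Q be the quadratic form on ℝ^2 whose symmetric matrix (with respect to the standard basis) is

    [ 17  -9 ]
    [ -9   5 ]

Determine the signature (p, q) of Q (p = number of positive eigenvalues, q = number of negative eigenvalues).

(2, 0)

Applying the same elementary operations to the rows and columns of A produces a congruent diagonal matrix with entries 17, 4/17.
That gives 2 positive pivots.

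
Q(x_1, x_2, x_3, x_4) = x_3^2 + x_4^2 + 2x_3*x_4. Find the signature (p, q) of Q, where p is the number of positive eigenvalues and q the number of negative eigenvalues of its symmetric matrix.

The associated matrix is A = [[0, 0, 0, 0], [0, 0, 0, 0], [0, 0, 1, 1], [0, 0, 1, 1]].
Applying the same elementary operations to the rows and columns of A produces a congruent diagonal matrix with entries 0, 0, 1, 0.
That gives 1 positive, 3 zero pivots.

(1, 0)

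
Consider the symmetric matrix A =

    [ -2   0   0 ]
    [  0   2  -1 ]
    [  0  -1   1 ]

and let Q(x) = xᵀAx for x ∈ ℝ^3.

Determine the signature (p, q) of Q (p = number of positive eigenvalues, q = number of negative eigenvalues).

Row-reducing A symmetrically gives the diagonal entries -2, 2, 1/2.
So there are 2 positive, 1 negative pivots.

(2, 1)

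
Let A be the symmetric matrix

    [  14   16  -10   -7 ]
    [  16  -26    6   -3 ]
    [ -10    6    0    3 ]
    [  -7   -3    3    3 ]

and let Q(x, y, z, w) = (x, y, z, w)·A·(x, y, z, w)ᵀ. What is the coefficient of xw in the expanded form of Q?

The coefficient of xw is A[1,4] + A[4,1] = 2·(-7) = -14.

-14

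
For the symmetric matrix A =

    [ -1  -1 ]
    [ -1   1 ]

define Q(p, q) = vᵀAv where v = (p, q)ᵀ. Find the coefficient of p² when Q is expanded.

The coefficient of p² is the diagonal entry A[1,1] = -1.

-1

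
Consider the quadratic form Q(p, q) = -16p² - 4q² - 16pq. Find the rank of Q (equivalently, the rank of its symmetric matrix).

1

The associated matrix is A = [[-16, -8], [-8, -4]].
Row-reducing A symmetrically gives the diagonal entries -16, 0.
Counting signs: 1 negative, 1 zero.
The rank is the number of nonzero pivots: 1.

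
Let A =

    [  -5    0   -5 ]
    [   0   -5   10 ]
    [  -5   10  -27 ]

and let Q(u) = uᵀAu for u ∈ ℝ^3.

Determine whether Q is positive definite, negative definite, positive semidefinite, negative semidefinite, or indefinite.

negative definite

Leading principal minors: Δ_1 = -5, Δ_2 = 25, Δ_3 = -50.
The signs alternate starting with Δ_1 < 0, so by Sylvester's criterion Q is negative definite.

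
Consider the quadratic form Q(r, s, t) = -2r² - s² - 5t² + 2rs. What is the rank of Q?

3

Write A = [[-2, 1, 0], [1, -1, 0], [0, 0, -5]].
An LDLᵀ factorisation of A has diagonal entries -2, -1/2, -5.
Counting signs: 3 negative.
The rank is the number of nonzero pivots: 3.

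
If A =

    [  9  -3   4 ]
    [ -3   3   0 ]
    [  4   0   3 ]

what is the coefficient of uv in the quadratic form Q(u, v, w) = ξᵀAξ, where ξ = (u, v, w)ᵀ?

-6

The coefficient of uv is A[1,2] + A[2,1] = 2·(-3) = -6.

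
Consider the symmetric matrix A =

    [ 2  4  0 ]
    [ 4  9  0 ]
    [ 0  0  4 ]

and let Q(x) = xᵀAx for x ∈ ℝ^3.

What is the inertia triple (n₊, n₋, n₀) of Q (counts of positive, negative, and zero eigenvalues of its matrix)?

Congruent diagonalization of A (simultaneous row and column reduction) yields pivots 2, 1, 4.
So there are 3 positive pivots.

(3, 0, 0)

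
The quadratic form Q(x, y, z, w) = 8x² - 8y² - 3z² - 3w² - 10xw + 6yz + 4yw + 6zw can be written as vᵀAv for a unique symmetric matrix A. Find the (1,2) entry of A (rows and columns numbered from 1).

The coefficient of x·y in Q is 0. For a symmetric A this equals A[1,2] + A[2,1] = 2·A[1,2].
So A[1,2] = 0/2 = 0.

0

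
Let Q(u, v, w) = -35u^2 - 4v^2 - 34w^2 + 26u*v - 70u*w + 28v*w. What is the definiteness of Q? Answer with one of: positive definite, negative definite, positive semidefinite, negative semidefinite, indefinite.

Write A = [[-35, 13, -35], [13, -4, 14], [-35, 14, -34]].
Row-reducing A symmetrically gives the diagonal entries -35, 29/35, -6/29.
That gives 1 positive, 2 negative pivots.
Hence Q is indefinite.

indefinite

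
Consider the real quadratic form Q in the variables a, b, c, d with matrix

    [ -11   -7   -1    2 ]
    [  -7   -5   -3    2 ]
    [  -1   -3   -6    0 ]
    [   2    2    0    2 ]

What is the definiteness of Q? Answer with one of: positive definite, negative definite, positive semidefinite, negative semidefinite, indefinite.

indefinite

An LDLᵀ factorisation of A has diagonal entries -11, -6/11, 13/3, 10/13.
That gives 2 positive, 2 negative pivots.
Hence Q is indefinite.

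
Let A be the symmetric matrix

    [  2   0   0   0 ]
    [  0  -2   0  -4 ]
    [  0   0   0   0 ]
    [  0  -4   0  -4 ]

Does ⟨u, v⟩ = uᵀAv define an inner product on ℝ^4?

Symmetric row and column elimination reduces A to a congruent diagonal form with pivots 2, -2, 0, 4.
Counting signs: 2 positive, 1 negative, 1 zero.
Hence Q is indefinite.
⟨·,·⟩ is an inner product exactly when A is positive definite.

no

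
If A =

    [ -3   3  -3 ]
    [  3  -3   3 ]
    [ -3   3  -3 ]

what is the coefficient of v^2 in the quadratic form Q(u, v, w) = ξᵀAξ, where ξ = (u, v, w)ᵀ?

The coefficient of v^2 is the diagonal entry A[2,2] = -3.

-3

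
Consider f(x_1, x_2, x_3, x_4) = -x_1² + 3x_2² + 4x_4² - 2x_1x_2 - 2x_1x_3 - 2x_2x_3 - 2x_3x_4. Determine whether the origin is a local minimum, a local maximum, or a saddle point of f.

saddle point

The Hessian at the origin is H = [[-2, -2, -2, 0], [-2, 6, -2, 0], [-2, -2, 0, -2], [0, 0, -2, 8]].
Symmetric row and column elimination reduces H to a congruent diagonal form with pivots -2, 8, 2, 6.
So there are 3 positive, 1 negative pivots.
H is indefinite, so the origin is a saddle point.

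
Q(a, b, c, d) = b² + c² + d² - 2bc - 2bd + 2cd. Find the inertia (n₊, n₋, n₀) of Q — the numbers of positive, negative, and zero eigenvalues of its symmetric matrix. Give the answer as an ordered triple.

(1, 0, 3)

The associated matrix is A = [[0, 0, 0, 0], [0, 1, -1, -1], [0, -1, 1, 1], [0, -1, 1, 1]].
Applying the same elementary operations to the rows and columns of A produces a congruent diagonal matrix with entries 0, 1, 0, 0.
So there are 1 positive, 3 zero pivots.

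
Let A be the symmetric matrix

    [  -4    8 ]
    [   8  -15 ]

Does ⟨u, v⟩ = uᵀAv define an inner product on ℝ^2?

For the 2×2 matrix [[-4, 8], [8, -15]]: det = -4·-15 − (8)² = -4, trace = -19.
det < 0 so the eigenvalues have opposite signs; the form is indefinite.
⟨·,·⟩ is an inner product exactly when A is positive definite.

no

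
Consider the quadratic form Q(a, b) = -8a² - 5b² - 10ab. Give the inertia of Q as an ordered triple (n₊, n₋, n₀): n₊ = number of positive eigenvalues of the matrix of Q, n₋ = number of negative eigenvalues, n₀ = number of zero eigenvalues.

The associated matrix is A = [[-8, -5], [-5, -5]].
Row-reducing A symmetrically gives the diagonal entries -8, -15/8.
Counting signs: 2 negative.

(0, 2, 0)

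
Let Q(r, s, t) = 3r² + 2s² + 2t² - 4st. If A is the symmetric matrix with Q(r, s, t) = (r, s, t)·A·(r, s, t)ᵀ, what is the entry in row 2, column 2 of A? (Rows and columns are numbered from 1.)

2

The coefficient of s² in Q is 2, and that is exactly A[2,2].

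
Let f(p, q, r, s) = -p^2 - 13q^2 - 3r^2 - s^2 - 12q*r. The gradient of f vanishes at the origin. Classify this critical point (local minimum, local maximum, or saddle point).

The Hessian at the origin is H = [[-2, 0, 0, 0], [0, -26, -12, 0], [0, -12, -6, 0], [0, 0, 0, -2]].
Congruent diagonalization of H (simultaneous row and column reduction) yields pivots -2, -26, -6/13, -2.
So there are 4 negative pivots.
H is negative definite, so the origin is a strict local maximum.

local maximum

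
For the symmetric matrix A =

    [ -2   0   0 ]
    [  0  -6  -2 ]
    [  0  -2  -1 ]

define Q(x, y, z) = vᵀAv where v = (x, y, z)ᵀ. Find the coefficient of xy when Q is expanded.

0

The coefficient of xy is A[1,2] + A[2,1] = 2·0 = 0.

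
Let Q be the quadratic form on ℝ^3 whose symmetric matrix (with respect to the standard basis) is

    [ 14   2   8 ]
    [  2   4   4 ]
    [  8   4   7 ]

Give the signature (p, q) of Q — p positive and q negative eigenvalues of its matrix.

Symmetric row and column elimination reduces A to a congruent diagonal form with pivots 14, 26/7, 3/13.
Counting signs: 3 positive.

(3, 0)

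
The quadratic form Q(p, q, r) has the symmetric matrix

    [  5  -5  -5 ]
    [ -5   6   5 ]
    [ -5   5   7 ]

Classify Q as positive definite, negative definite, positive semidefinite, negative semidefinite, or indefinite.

positive definite

Applying the same elementary operations to the rows and columns of A produces a congruent diagonal matrix with entries 5, 1, 2.
So there are 3 positive pivots.
Hence Q is positive definite.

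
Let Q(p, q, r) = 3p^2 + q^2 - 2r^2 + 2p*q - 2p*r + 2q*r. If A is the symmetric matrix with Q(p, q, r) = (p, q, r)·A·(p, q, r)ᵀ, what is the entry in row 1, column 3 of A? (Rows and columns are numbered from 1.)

-1

The coefficient of p·r in Q is -2. For a symmetric A this equals A[1,3] + A[3,1] = 2·A[1,3].
So A[1,3] = -2/2 = -1.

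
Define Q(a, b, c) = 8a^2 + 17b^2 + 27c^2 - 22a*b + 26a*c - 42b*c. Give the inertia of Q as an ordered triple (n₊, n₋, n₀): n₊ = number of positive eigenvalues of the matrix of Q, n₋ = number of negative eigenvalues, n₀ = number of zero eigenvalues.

The symmetric matrix is A = [[8, -11, 13], [-11, 17, -21], [13, -21, 27]].
Applying the same elementary operations to the rows and columns of A produces a congruent diagonal matrix with entries 8, 15/8, 2/3.
So there are 3 positive pivots.

(3, 0, 0)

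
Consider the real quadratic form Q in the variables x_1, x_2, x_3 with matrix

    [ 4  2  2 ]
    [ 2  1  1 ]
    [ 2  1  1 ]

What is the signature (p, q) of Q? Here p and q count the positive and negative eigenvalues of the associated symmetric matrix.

(1, 0)

Congruent diagonalization of A (simultaneous row and column reduction) yields pivots 4, 0, 0.
Counting signs: 1 positive, 2 zero.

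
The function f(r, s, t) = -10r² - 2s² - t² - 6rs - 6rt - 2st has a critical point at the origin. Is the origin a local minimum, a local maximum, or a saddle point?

local maximum

The Hessian at the origin is H = [[-20, -6, -6], [-6, -4, -2], [-6, -2, -2]].
Symmetric row and column elimination reduces H to a congruent diagonal form with pivots -20, -11/5, -2/11.
So there are 3 negative pivots.
H is negative definite, so the origin is a strict local maximum.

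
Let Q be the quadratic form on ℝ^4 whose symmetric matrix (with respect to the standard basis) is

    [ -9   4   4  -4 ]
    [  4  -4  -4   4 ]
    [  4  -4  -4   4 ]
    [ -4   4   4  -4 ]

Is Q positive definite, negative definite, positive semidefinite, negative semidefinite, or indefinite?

negative semidefinite

Row-reducing A symmetrically gives the diagonal entries -9, -20/9, 0, 0.
So there are 2 negative, 2 zero pivots.
Hence Q is negative semidefinite.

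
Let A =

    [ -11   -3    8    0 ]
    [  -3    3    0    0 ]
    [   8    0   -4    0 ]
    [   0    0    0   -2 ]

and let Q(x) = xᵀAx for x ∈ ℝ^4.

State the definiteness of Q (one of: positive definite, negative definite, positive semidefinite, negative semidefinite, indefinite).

indefinite

Congruent diagonalization of A (simultaneous row and column reduction) yields pivots -11, 42/11, 4/7, -2.
Counting signs: 2 positive, 2 negative.
Hence Q is indefinite.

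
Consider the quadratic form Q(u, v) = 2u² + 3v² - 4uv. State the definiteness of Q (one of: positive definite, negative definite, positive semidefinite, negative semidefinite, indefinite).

positive definite

The symmetric matrix is A = [[2, -2], [-2, 3]].
Symmetric row and column elimination reduces A to a congruent diagonal form with pivots 2, 1.
So there are 2 positive pivots.
Hence Q is positive definite.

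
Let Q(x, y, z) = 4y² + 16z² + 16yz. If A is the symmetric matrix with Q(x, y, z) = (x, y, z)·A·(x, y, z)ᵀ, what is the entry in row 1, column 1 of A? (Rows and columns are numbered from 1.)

The coefficient of x² in Q is 0, and that is exactly A[1,1].

0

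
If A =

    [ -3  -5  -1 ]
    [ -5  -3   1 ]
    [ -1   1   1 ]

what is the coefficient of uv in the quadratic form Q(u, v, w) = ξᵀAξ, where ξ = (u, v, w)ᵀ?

-10

The coefficient of uv is A[1,2] + A[2,1] = 2·(-5) = -10.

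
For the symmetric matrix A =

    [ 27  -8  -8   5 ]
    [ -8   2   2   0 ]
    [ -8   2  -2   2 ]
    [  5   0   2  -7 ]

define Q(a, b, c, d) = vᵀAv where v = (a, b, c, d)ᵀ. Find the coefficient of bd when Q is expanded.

0

The coefficient of bd is A[2,4] + A[4,2] = 2·0 = 0.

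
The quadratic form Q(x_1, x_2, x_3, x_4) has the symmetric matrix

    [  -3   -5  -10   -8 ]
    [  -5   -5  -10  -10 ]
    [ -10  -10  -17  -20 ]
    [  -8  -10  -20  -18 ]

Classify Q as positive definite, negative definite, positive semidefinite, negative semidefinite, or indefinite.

Symmetric row and column elimination reduces A to a congruent diagonal form with pivots -3, 10/3, 3, 0.
That gives 2 positive, 1 negative, 1 zero pivots.
Hence Q is indefinite.

indefinite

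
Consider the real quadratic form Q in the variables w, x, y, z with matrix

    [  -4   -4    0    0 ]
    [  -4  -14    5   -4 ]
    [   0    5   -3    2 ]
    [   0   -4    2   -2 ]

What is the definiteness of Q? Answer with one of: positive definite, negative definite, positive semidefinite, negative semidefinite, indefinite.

negative definite

Row-reducing A symmetrically gives the diagonal entries -4, -10, -1/2, -2/5.
That gives 4 negative pivots.
Hence Q is negative definite.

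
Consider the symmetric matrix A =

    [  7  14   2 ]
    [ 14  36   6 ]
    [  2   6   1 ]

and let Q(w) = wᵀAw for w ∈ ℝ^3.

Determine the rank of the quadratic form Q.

An LDLᵀ factorisation of A has diagonal entries 7, 8, -1/14.
So there are 2 positive, 1 negative pivots.
The rank is the number of nonzero pivots: 3.

3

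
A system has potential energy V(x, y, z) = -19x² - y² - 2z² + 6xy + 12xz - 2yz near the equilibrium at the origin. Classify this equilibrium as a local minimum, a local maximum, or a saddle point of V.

local maximum

The Hessian at the origin is H = [[-38, 6, 12], [6, -2, -2], [12, -2, -4]].
An LDLᵀ factorisation of H has diagonal entries -38, -20/19, -1/5.
Counting signs: 3 negative.
H is negative definite, so the origin is a strict local maximum.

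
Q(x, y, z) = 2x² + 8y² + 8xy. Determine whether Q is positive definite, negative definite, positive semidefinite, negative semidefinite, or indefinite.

The associated matrix is A = [[2, 4, 0], [4, 8, 0], [0, 0, 0]].
Symmetric row and column elimination reduces A to a congruent diagonal form with pivots 2, 0, 0.
Counting signs: 1 positive, 2 zero.
Hence Q is positive semidefinite.

positive semidefinite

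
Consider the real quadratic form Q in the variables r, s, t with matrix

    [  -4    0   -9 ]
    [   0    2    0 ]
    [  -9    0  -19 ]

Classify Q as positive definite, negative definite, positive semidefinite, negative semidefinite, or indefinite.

Applying the same elementary operations to the rows and columns of A produces a congruent diagonal matrix with entries -4, 2, 5/4.
Counting signs: 2 positive, 1 negative.
Hence Q is indefinite.

indefinite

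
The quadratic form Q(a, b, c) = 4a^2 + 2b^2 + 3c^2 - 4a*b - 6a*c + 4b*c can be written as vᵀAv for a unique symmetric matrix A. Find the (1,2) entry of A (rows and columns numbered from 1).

The coefficient of a·b in Q is -4. For a symmetric A this equals A[1,2] + A[2,1] = 2·A[1,2].
So A[1,2] = -4/2 = -2.

-2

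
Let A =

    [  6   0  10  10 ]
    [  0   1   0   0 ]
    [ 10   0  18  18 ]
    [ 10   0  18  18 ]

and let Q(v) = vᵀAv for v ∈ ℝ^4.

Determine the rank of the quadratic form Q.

3

Applying the same elementary operations to the rows and columns of A produces a congruent diagonal matrix with entries 6, 1, 4/3, 0.
That gives 3 positive, 1 zero pivots.
The rank is the number of nonzero pivots: 3.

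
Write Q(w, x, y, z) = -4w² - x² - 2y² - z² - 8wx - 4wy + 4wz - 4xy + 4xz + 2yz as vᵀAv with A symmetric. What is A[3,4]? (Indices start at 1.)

1

The coefficient of y·z in Q is 2. For a symmetric A this equals A[3,4] + A[4,3] = 2·A[3,4].
So A[3,4] = 2/2 = 1.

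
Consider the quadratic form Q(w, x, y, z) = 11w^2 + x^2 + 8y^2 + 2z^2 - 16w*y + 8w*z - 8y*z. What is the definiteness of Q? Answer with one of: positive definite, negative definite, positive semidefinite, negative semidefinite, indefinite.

positive semidefinite

The symmetric matrix is A = [[11, 0, -8, 4], [0, 1, 0, 0], [-8, 0, 8, -4], [4, 0, -4, 2]].
Row-reducing A symmetrically gives the diagonal entries 11, 1, 24/11, 0.
That gives 3 positive, 1 zero pivots.
Hence Q is positive semidefinite.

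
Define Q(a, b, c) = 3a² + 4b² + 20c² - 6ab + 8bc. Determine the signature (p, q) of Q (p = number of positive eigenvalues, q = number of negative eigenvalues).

(3, 0)

The symmetric matrix is A = [[3, -3, 0], [-3, 4, 4], [0, 4, 20]].
Symmetric row and column elimination reduces A to a congruent diagonal form with pivots 3, 1, 4.
So there are 3 positive pivots.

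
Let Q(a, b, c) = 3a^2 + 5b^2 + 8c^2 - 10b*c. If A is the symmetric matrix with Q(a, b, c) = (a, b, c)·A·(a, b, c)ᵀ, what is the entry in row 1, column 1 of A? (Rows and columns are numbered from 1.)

The coefficient of a^2 in Q is 3, and that is exactly A[1,1].

3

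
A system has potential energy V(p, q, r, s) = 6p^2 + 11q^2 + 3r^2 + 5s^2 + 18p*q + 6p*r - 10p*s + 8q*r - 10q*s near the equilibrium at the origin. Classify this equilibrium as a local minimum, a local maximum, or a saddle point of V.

The Hessian at the origin is H = [[12, 18, 6, -10], [18, 22, 8, -10], [6, 8, 6, 0], [-10, -10, 0, 10]].
Applying the same elementary operations to the rows and columns of H produces a congruent diagonal matrix with entries 12, -5, 16/5, 5/3.
That gives 3 positive, 1 negative pivots.
H is indefinite, so the origin is a saddle point.

saddle point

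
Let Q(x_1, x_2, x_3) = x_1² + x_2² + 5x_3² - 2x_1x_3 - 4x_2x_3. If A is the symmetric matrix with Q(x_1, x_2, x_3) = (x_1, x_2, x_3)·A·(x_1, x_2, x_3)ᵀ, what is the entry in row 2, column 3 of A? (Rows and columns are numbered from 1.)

-2

The coefficient of x_2·x_3 in Q is -4. For a symmetric A this equals A[2,3] + A[3,2] = 2·A[2,3].
So A[2,3] = -4/2 = -2.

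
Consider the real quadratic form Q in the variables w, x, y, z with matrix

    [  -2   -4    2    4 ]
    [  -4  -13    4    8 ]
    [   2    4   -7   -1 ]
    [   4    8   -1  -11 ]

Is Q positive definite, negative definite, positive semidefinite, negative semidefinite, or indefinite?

Leading principal minors: Δ_1 = -2, Δ_2 = 10, Δ_3 = -50, Δ_4 = 60.
The signs alternate starting with Δ_1 < 0, so by Sylvester's criterion Q is negative definite.

negative definite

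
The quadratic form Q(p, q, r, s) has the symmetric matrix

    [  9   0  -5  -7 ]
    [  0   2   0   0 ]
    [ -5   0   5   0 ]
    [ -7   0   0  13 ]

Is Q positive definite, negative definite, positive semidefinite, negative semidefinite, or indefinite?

Leading principal minors: Δ_1 = 9, Δ_2 = 18, Δ_3 = 40, Δ_4 = 30.
All leading principal minors are positive, so by Sylvester's criterion Q is positive definite.

positive definite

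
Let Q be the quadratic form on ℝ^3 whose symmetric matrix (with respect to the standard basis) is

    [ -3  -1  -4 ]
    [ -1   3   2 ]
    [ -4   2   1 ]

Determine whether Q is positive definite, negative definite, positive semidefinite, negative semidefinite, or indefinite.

indefinite

Applying the same elementary operations to the rows and columns of A produces a congruent diagonal matrix with entries -3, 10/3, 3.
That gives 2 positive, 1 negative pivots.
Hence Q is indefinite.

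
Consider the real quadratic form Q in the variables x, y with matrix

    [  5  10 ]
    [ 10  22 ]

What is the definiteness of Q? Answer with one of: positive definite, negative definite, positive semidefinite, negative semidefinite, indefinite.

positive definite

Leading principal minors: Δ_1 = 5, Δ_2 = 10.
All leading principal minors are positive, so by Sylvester's criterion Q is positive definite.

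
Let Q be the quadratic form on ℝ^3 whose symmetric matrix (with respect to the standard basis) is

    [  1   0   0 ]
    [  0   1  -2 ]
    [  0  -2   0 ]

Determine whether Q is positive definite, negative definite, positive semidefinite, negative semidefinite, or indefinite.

Row-reducing A symmetrically gives the diagonal entries 1, 1, -4.
So there are 2 positive, 1 negative pivots.
Hence Q is indefinite.

indefinite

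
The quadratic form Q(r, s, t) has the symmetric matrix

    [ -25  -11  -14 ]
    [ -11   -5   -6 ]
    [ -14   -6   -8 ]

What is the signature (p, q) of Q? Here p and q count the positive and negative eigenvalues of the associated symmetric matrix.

Row-reducing A symmetrically gives the diagonal entries -25, -4/25, 0.
So there are 2 negative, 1 zero pivots.

(0, 2)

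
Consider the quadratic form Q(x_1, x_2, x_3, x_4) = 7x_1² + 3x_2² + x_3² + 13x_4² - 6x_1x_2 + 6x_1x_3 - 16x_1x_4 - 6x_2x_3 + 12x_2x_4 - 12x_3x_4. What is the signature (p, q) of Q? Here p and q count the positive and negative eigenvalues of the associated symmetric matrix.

(2, 1)

Write A = [[7, -3, 3, -8], [-3, 3, -3, 6], [3, -3, 1, -6], [-8, 6, -6, 13]].
Congruent diagonalization of A (simultaneous row and column reduction) yields pivots 7, 12/7, -2, 0.
So there are 2 positive, 1 negative, 1 zero pivots.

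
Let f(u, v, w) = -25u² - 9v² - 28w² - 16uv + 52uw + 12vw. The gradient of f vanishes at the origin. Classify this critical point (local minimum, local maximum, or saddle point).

The Hessian at the origin is H = [[-50, -16, 52], [-16, -18, 12], [52, 12, -56]].
Symmetric row and column elimination reduces H to a congruent diagonal form with pivots -50, -322/25, -40/161.
Counting signs: 3 negative.
H is negative definite, so the origin is a strict local maximum.

local maximum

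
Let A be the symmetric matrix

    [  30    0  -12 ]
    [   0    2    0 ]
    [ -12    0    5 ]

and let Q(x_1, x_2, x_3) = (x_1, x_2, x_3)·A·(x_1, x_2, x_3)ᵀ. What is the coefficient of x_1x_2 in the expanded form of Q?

The coefficient of x_1x_2 is A[1,2] + A[2,1] = 2·0 = 0.

0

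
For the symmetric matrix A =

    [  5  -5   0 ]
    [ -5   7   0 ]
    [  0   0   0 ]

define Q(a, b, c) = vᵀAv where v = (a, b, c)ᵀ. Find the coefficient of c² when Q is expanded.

The coefficient of c² is the diagonal entry A[3,3] = 0.

0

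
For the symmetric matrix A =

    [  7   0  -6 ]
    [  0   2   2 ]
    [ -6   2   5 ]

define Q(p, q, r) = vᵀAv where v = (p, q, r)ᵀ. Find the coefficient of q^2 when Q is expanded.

2

The coefficient of q^2 is the diagonal entry A[2,2] = 2.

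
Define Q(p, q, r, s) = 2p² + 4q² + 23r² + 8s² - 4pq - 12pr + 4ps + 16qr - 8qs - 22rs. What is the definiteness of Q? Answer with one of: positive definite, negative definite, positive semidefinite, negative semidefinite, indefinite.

positive definite

The symmetric matrix is A = [[2, -2, -6, 2], [-2, 4, 8, -4], [-6, 8, 23, -11], [2, -4, -11, 8]].
Row-reducing A symmetrically gives the diagonal entries 2, 2, 3, 1.
So there are 4 positive pivots.
Hence Q is positive definite.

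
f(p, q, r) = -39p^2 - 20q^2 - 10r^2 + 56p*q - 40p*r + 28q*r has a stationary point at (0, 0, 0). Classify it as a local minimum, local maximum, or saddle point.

saddle point

The Hessian at the origin is H = [[-78, 56, -40], [56, -40, 28], [-40, 28, -20]].
Congruent diagonalization of H (simultaneous row and column reduction) yields pivots -78, 8/39, -2.
So there are 1 positive, 2 negative pivots.
H is indefinite, so the origin is a saddle point.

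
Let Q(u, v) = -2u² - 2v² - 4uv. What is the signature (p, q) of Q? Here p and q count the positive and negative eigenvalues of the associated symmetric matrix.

The symmetric matrix is A = [[-2, -2], [-2, -2]].
Congruent diagonalization of A (simultaneous row and column reduction) yields pivots -2, 0.
So there are 1 negative, 1 zero pivots.

(0, 1)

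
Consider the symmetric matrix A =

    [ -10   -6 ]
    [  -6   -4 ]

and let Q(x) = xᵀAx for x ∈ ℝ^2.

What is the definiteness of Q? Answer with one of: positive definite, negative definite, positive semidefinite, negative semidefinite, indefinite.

Row-reducing A symmetrically gives the diagonal entries -10, -2/5.
Counting signs: 2 negative.
Hence Q is negative definite.

negative definite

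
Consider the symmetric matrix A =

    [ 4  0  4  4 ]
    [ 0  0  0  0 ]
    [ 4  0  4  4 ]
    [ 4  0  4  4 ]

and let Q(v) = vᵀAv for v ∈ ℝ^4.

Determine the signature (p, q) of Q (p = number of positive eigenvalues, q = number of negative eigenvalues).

Row-reducing A symmetrically gives the diagonal entries 4, 0, 0, 0.
So there are 1 positive, 3 zero pivots.

(1, 0)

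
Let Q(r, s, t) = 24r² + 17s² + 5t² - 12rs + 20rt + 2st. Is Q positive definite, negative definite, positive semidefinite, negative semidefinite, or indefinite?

The associated matrix is A = [[24, -6, 10], [-6, 17, 1], [10, 1, 5]].
Row-reducing A symmetrically gives the diagonal entries 24, 31/2, 4/93.
So there are 3 positive pivots.
Hence Q is positive definite.

positive definite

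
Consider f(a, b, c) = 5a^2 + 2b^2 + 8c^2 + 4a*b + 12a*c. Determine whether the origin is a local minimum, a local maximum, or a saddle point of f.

The Hessian at the origin is H = [[10, 4, 12], [4, 4, 0], [12, 0, 16]].
Row-reducing H symmetrically gives the diagonal entries 10, 12/5, -8.
That gives 2 positive, 1 negative pivots.
H is indefinite, so the origin is a saddle point.

saddle point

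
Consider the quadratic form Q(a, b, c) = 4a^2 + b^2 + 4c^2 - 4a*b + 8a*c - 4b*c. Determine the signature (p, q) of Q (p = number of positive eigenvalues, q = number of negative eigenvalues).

The symmetric matrix is A = [[4, -2, 4], [-2, 1, -2], [4, -2, 4]].
Row-reducing A symmetrically gives the diagonal entries 4, 0, 0.
So there are 1 positive, 2 zero pivots.

(1, 0)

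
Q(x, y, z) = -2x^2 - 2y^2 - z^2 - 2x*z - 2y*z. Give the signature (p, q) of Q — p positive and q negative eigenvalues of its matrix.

The associated matrix is A = [[-2, 0, -1], [0, -2, -1], [-1, -1, -1]].
Row-reducing A symmetrically gives the diagonal entries -2, -2, 0.
Counting signs: 2 negative, 1 zero.

(0, 2)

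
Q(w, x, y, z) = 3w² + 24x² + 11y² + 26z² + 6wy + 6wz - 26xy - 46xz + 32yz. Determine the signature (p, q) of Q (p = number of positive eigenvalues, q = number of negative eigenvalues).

(4, 0)

The associated matrix is A = [[3, 0, 3, 3], [0, 24, -13, -23], [3, -13, 11, 16], [3, -23, 16, 26]].
An LDLᵀ factorisation of A has diagonal entries 3, 24, 23/24, 15/23.
So there are 4 positive pivots.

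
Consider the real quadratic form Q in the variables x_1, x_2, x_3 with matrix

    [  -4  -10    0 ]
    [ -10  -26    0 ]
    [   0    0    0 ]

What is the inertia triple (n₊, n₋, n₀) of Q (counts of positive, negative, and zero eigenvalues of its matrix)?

(0, 2, 1)

Symmetric row and column elimination reduces A to a congruent diagonal form with pivots -4, -1, 0.
Counting signs: 2 negative, 1 zero.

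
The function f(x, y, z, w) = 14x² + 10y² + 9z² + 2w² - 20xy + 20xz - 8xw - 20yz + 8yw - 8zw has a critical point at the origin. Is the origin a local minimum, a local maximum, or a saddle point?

saddle point

The Hessian at the origin is H = [[28, -20, 20, -8], [-20, 20, -20, 8], [20, -20, 18, -8], [-8, 8, -8, 4]].
Symmetric row and column elimination reduces H to a congruent diagonal form with pivots 28, 40/7, -2, 4/5.
So there are 3 positive, 1 negative pivots.
H is indefinite, so the origin is a saddle point.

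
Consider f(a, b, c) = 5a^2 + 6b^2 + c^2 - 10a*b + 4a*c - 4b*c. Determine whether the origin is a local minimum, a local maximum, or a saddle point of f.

The Hessian at the origin is H = [[10, -10, 4], [-10, 12, -4], [4, -4, 2]].
An LDLᵀ factorisation of H has diagonal entries 10, 2, 2/5.
Counting signs: 3 positive.
H is positive definite, so the origin is a strict local minimum.

local minimum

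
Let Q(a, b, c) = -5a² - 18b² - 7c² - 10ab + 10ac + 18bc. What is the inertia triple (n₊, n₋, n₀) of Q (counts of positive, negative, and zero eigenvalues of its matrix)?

(0, 3, 0)

The associated matrix is A = [[-5, -5, 5], [-5, -18, 9], [5, 9, -7]].
Congruent diagonalization of A (simultaneous row and column reduction) yields pivots -5, -13, -10/13.
Counting signs: 3 negative.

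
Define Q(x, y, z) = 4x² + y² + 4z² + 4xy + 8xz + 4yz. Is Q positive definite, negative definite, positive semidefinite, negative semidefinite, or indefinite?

The associated matrix is A = [[4, 2, 4], [2, 1, 2], [4, 2, 4]].
Row-reducing A symmetrically gives the diagonal entries 4, 0, 0.
That gives 1 positive, 2 zero pivots.
Hence Q is positive semidefinite.

positive semidefinite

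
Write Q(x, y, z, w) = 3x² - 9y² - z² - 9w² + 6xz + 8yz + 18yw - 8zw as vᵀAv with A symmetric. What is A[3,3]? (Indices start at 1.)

-1

The coefficient of z² in Q is -1, and that is exactly A[3,3].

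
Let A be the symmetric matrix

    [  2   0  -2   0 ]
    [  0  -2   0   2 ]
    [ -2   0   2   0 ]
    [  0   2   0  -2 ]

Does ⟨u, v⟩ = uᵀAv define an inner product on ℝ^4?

no

Row-reducing A symmetrically gives the diagonal entries 2, -2, 0, 0.
So there are 1 positive, 1 negative, 2 zero pivots.
Hence Q is indefinite.
⟨·,·⟩ is an inner product exactly when A is positive definite.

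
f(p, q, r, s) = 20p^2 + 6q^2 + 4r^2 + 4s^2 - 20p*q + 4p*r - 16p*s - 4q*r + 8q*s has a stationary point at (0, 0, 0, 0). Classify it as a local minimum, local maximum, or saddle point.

local minimum

The Hessian at the origin is H = [[40, -20, 4, -16], [-20, 12, -4, 8], [4, -4, 8, 0], [-16, 8, 0, 8]].
Symmetric row and column elimination reduces H to a congruent diagonal form with pivots 40, 2, 28/5, 8/7.
That gives 4 positive pivots.
H is positive definite, so the origin is a strict local minimum.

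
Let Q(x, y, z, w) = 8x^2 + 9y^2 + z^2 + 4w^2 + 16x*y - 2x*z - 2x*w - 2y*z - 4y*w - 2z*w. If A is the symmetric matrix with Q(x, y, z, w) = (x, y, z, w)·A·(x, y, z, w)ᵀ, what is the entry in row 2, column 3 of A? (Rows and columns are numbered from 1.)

The coefficient of y·z in Q is -2. For a symmetric A this equals A[2,3] + A[3,2] = 2·A[2,3].
So A[2,3] = -2/2 = -1.

-1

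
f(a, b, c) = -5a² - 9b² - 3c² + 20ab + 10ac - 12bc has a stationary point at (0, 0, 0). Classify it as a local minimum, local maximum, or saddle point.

The Hessian at the origin is H = [[-10, 20, 10], [20, -18, -12], [10, -12, -6]].
Applying the same elementary operations to the rows and columns of H produces a congruent diagonal matrix with entries -10, 22, 12/11.
Counting signs: 2 positive, 1 negative.
H is indefinite, so the origin is a saddle point.

saddle point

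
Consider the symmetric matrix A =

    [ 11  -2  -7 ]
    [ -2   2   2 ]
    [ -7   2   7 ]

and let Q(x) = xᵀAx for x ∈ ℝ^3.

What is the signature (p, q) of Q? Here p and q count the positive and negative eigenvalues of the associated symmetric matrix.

(3, 0)

Symmetric row and column elimination reduces A to a congruent diagonal form with pivots 11, 18/11, 20/9.
Counting signs: 3 positive.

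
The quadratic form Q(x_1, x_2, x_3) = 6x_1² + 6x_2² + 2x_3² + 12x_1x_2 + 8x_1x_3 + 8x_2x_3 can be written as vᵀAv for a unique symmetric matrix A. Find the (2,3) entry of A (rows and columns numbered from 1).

The coefficient of x_2·x_3 in Q is 8. For a symmetric A this equals A[2,3] + A[3,2] = 2·A[2,3].
So A[2,3] = 8/2 = 4.

4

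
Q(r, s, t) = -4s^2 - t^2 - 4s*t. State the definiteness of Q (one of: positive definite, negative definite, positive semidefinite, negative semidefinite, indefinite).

Write A = [[0, 0, 0], [0, -4, -2], [0, -2, -1]].
Row-reducing A symmetrically gives the diagonal entries 0, -4, 0.
That gives 1 negative, 2 zero pivots.
Hence Q is negative semidefinite.

negative semidefinite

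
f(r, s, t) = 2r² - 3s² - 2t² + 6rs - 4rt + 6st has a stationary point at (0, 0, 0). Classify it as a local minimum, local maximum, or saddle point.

saddle point

The Hessian at the origin is H = [[4, 6, -4], [6, -6, 6], [-4, 6, -4]].
Applying the same elementary operations to the rows and columns of H produces a congruent diagonal matrix with entries 4, -15, 8/5.
So there are 2 positive, 1 negative pivots.
H is indefinite, so the origin is a saddle point.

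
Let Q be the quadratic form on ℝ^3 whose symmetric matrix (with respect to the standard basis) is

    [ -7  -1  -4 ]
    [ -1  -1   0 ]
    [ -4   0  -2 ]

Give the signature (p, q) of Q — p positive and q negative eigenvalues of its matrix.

Symmetric row and column elimination reduces A to a congruent diagonal form with pivots -7, -6/7, 2/3.
Counting signs: 1 positive, 2 negative.

(1, 2)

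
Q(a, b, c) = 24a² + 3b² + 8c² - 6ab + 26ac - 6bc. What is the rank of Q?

3

Write A = [[24, -3, 13], [-3, 3, -3], [13, -3, 8]].
An LDLᵀ factorisation of A has diagonal entries 24, 21/8, 5/21.
That gives 3 positive pivots.
The rank is the number of nonzero pivots: 3.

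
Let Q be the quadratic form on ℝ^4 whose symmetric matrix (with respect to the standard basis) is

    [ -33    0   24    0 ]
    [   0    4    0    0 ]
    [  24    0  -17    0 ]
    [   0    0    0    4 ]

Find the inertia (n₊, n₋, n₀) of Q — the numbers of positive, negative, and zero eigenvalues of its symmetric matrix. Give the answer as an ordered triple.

Symmetric row and column elimination reduces A to a congruent diagonal form with pivots -33, 4, 5/11, 4.
Counting signs: 3 positive, 1 negative.

(3, 1, 0)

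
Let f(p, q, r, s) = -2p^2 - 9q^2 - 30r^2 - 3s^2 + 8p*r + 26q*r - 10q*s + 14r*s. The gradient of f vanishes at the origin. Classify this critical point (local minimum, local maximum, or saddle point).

local maximum

The Hessian at the origin is H = [[-4, 0, 8, 0], [0, -18, 26, -10], [8, 26, -60, 14], [0, -10, 14, -6]].
An LDLᵀ factorisation of H has diagonal entries -4, -18, -58/9, -12/29.
That gives 4 negative pivots.
H is negative definite, so the origin is a strict local maximum.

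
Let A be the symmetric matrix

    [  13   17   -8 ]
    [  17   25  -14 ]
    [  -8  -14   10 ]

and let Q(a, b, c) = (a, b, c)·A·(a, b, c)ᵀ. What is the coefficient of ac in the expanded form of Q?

The coefficient of ac is A[1,3] + A[3,1] = 2·(-8) = -16.

-16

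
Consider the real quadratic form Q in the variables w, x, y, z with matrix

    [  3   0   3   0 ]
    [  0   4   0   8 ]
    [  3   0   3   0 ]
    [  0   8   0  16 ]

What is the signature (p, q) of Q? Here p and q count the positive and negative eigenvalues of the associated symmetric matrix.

(2, 0)

Row-reducing A symmetrically gives the diagonal entries 3, 4, 0, 0.
That gives 2 positive, 2 zero pivots.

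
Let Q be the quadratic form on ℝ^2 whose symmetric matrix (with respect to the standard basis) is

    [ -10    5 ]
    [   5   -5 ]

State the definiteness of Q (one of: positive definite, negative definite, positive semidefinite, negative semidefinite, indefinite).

Leading principal minors: Δ_1 = -10, Δ_2 = 25.
The signs alternate starting with Δ_1 < 0, so by Sylvester's criterion Q is negative definite.

negative definite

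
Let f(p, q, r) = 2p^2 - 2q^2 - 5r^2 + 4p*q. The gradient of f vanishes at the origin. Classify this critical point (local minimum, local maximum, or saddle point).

saddle point

The Hessian at the origin is H = [[4, 4, 0], [4, -4, 0], [0, 0, -10]].
Symmetric row and column elimination reduces H to a congruent diagonal form with pivots 4, -8, -10.
Counting signs: 1 positive, 2 negative.
H is indefinite, so the origin is a saddle point.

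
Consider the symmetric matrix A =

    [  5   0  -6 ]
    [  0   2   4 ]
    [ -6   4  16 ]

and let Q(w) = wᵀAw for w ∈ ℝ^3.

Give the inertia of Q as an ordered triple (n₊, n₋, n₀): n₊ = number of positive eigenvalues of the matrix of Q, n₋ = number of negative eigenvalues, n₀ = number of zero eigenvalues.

Applying the same elementary operations to the rows and columns of A produces a congruent diagonal matrix with entries 5, 2, 4/5.
Counting signs: 3 positive.

(3, 0, 0)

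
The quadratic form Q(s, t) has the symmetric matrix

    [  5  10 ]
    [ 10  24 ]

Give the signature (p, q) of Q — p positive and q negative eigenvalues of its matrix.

(2, 0)

Applying the same elementary operations to the rows and columns of A produces a congruent diagonal matrix with entries 5, 4.
Counting signs: 2 positive.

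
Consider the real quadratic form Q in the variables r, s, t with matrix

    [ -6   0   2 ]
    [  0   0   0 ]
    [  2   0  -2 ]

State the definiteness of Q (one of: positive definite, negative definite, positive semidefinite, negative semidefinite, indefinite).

negative semidefinite

Row-reducing A symmetrically gives the diagonal entries -6, 0, -4/3.
Counting signs: 2 negative, 1 zero.
Hence Q is negative semidefinite.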